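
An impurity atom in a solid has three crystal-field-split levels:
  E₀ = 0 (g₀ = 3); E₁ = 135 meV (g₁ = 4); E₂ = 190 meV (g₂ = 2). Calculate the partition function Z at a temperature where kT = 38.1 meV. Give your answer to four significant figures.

Z = 3.129

Eᵢ/kT = 0, 3.54331, 4.98688.
Z = Σ gᵢe^(−Eᵢ/kT) = 3·e^(−0) + 4·e^(−3.54331) + 2·e^(−4.98688) = 3.00000 + 0.115670 + 0.0136539 = 3.12932.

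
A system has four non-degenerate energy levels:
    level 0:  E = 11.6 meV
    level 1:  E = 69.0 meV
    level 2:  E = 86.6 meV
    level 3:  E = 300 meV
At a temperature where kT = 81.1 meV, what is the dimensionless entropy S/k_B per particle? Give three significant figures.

Eᵢ/kT = 0.14303, 0.85080, 1.0678, 3.6991.
Z = Σ e^(−Eᵢ/kT) = e^(−0.14303) + e^(−0.85080) + e^(−1.0678) + e^(−3.6991) = 0.86673 + 0.42707 + 0.34376 + 0.024746 = 1.6623.
⟨E⟩ = Σ EᵢPᵢ = 46.150 meV.
S/k_B = ln Z + ⟨E⟩/kT = ln(1.6623) + 46.150/81.1 = 0.50820 + 0.56905 = 1.08.

1.08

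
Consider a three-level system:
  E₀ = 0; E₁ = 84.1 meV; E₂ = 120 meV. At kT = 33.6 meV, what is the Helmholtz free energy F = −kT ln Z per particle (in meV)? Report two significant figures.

Eᵢ/kT = 0, 2.503, 3.571.
Z = Σ e^(−Eᵢ/kT) = e^(−0) + e^(−2.503) + e^(−3.571) = 1.000 + 0.08184 + 0.02813 = 1.110.
F = −kT ln Z = −33.6 × ln(1.110) = −33.6 × 0.1044 = -3.5 meV.

-3.5 meV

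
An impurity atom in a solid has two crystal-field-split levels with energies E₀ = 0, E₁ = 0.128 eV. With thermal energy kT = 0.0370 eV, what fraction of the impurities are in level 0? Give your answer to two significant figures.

Eᵢ/kT = 0, 3.459.
Z = Σ e^(−Eᵢ/kT) = e^(−0) + e^(−3.459) = 1.000 + 0.03146 = 1.031.
P₀ = e^(−E₀/kT) / Z = 1.000/1.031 = 0.97.

0.97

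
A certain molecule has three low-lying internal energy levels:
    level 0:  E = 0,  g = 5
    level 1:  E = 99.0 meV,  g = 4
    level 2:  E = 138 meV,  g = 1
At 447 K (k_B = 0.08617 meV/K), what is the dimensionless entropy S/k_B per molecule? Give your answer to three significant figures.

k_BT = 0.08617 × 447 K = 38.518 meV.
Eᵢ/kT = 0, 2.5702, 3.5827.
Z = Σ gᵢe^(−Eᵢ/kT) = 5·e^(−0) + 4·e^(−2.5702) + 1·e^(−3.5827) = 5.0000 + 0.30608 + 0.027801 = 5.3339.
⟨E⟩ = Σ EᵢPᵢ = 6.4003 meV.
S/k_B = ln Z + ⟨E⟩/kT = ln(5.3339) + 6.4003/38.518 = 1.6741 + 0.16616 = 1.84.

1.84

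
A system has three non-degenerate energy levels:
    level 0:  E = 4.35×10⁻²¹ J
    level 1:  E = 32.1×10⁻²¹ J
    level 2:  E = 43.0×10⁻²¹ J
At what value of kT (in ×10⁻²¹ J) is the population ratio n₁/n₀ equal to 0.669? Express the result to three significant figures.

n₁/n₀ = exp[−(E₁−E₀)/kT] = 0.669.
⇒ (E₁−E₀)/kT = ln(1/0.669) = ln(1.4948) = 0.40199.
kT = 27.75 ×10⁻²¹ J / 0.40199 = 69.0 ×10⁻²¹ J.

69.0 ×10⁻²¹ J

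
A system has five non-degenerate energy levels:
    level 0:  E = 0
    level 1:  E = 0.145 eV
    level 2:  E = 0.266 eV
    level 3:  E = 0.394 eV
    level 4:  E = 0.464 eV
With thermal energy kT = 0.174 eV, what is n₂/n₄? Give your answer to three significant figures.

n₂/n₄ = exp[−(E₂−E₄)/kT] = exp(−(-0.198 eV)/(0.174 eV)) = exp(1.1379) = 3.12.

3.12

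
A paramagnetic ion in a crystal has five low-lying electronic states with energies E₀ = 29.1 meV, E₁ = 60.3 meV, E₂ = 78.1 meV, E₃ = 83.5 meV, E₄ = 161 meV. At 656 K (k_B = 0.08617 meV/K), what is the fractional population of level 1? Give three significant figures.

0.233

k_BT = 0.08617 × 656 K = 56.528 meV.
Eᵢ/kT = 0.51479, 1.0667, 1.3816, 1.4771, 2.8481.
Z = Σ e^(−Eᵢ/kT) = e^(−0.51479) + e^(−1.0667) + e^(−1.3816) + e^(−1.4771) + e^(−2.8481) = 0.59763 + 0.34414 + 0.25118 + 0.22830 + 0.057954 = 1.4792.
P₁ = e^(−E₁/kT) / Z = 0.34414/1.4792 = 0.233.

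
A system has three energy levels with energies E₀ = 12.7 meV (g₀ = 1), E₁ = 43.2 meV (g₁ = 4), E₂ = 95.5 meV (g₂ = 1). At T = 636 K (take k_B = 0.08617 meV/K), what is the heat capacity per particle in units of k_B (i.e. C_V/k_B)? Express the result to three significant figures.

0.136

k_BT = 0.08617 × 636 K = 54.804 meV.
Eᵢ/kT = 0.23173, 0.78826, 1.7426.
Z = Σ gᵢe^(−Eᵢ/kT) = 1·e^(−0.23173) + 4·e^(−0.78826) + 1·e^(−1.7426) = 0.79316 + 1.8185 + 0.17506 = 2.7867.
⟨E⟩ = 37.805 meV, ⟨E²⟩ = 1836.7 meV².
C_V/k_B = (⟨E²⟩ − ⟨E⟩²)/(kT)² = (1836.7 − 1429.2)/3003.5 = 0.136.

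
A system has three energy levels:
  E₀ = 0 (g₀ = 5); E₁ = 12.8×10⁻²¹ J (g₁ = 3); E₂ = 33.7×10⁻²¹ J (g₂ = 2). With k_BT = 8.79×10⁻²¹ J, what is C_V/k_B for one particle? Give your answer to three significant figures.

0.326

Eᵢ/kT = 0, 1.4562, 3.8339.
Z = Σ gᵢe^(−Eᵢ/kT) = 5·e^(−0) + 3·e^(−1.4562) + 2·e^(−3.8339) = 5.0000 + 0.69936 + 0.043250 = 5.7426.
⟨E⟩ = 1.8127, ⟨E²⟩ = 28.507.
C_V/k_B = (⟨E²⟩ − ⟨E⟩²)/(kT)² = (28.507 − 3.2859)/77.264 = 0.326.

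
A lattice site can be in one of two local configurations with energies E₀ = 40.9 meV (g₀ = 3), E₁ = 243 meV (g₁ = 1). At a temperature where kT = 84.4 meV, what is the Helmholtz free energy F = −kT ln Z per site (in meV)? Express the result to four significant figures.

-54.35 meV

Eᵢ/kT = 0.484597, 2.87915.
Z = Σ gᵢe^(−Eᵢ/kT) = 3·e^(−0.484597) + 1·e^(−2.87915) = 1.84784 + 0.0561825 = 1.90402.
F = −kT ln Z = −84.4 × ln(1.90402) = −84.4 × 0.643967 = -54.35 meV.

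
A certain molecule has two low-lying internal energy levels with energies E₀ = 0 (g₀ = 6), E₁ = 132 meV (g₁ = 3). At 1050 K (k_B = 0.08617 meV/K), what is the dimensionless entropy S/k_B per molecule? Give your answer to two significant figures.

2.1

k_BT = 0.08617 × 1050 K = 90.48 meV.
Eᵢ/kT = 0, 1.459.
Z = Σ gᵢe^(−Eᵢ/kT) = 6·e^(−0) + 3·e^(−1.459) = 6.000 + 0.6974 = 6.697.
⟨E⟩ = Σ EᵢPᵢ = 13.75 meV.
S/k_B = ln Z + ⟨E⟩/kT = ln(6.697) + 13.75/90.48 = 1.902 + 0.1520 = 2.1.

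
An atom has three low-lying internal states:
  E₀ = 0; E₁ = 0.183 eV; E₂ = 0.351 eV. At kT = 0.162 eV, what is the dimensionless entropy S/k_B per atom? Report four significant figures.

0.7896

Eᵢ/kT = 0, 1.12963, 2.16667.
Z = Σ e^(−Eᵢ/kT) = e^(−0) + e^(−1.12963) + e^(−2.16667) = 1.00000 + 0.323153 + 0.114558 = 1.43771.
⟨E⟩ = Σ EᵢPᵢ = 0.0691008 eV.
S/k_B = ln Z + ⟨E⟩/kT = ln(1.43771) + 0.0691008/0.162 = 0.363052 + 0.426548 = 0.7896.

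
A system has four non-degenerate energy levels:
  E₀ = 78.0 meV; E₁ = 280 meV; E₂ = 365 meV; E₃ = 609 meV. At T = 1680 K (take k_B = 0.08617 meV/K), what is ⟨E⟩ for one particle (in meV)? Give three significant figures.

151 meV

k_BT = 0.08617 × 1680 K = 144.77 meV.
Eᵢ/kT = 0.53879, 1.9341, 2.5212, 4.2067.
Z = Σ e^(−Eᵢ/kT) = e^(−0.53879) + e^(−1.9341) + e^(−2.5212) + e^(−4.2067) = 0.58345 + 0.14455 + 0.080363 + 0.014895 = 0.82326.
⟨E⟩ = Σ Eᵢ e^(−Eᵢ/kT) / Z = (78.0·0.58345 + 280·0.14455 + 365·0.080363 + 609·0.014895) / 0.82326 = 151 meV.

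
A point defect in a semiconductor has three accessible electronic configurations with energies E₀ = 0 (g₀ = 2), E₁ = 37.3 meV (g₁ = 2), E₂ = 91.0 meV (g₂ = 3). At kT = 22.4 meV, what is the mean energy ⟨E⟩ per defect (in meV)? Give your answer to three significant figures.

Eᵢ/kT = 0, 1.6652, 4.0625.
Z = Σ gᵢe^(−Eᵢ/kT) = 2·e^(−0) + 2·e^(−1.6652) + 3·e^(−4.0625) = 2.0000 + 0.37831 + 0.051618 = 2.4299.
⟨E⟩ = Σ Eᵢ gᵢe^(−Eᵢ/kT) / Z = (0·2.0000 + 37.3·0.37831 + 91.0·0.051618) / 2.4299 = 7.74 meV.

7.74 meV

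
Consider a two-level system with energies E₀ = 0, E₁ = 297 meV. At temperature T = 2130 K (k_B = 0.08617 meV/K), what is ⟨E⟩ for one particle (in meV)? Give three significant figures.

k_BT = 0.08617 × 2130 K = 183.54 meV.
Eᵢ/kT = 0, 1.6182.
Z = Σ e^(−Eᵢ/kT) = e^(−0) + e^(−1.6182) = 1.0000 + 0.19826 = 1.1983.
⟨E⟩ = Σ Eᵢ e^(−Eᵢ/kT) / Z = (0·1.0000 + 297·0.19826) / 1.1983 = 49.1 meV.

49.1 meV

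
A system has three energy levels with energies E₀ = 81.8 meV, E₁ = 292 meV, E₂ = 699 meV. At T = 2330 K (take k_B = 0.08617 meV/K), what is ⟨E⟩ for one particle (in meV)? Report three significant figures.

155 meV

k_BT = 0.08617 × 2330 K = 200.78 meV.
Eᵢ/kT = 0.40741, 1.4543, 3.4814.
Z = Σ e^(−Eᵢ/kT) = e^(−0.40741) + e^(−1.4543) + e^(−3.4814) = 0.66537 + 0.23356 + 0.030764 = 0.92969.
⟨E⟩ = Σ Eᵢ e^(−Eᵢ/kT) / Z = (81.8·0.66537 + 292·0.23356 + 699·0.030764) / 0.92969 = 155 meV.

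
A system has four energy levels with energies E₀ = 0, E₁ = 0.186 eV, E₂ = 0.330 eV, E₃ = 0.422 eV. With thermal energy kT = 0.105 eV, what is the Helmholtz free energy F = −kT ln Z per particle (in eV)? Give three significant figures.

-0.0218 eV

Eᵢ/kT = 0, 1.7714, 3.1429, 4.0190.
Z = Σ e^(−Eᵢ/kT) = e^(−0) + e^(−1.7714) + e^(−3.1429) + e^(−4.0190) = 1.0000 + 0.17009 + 0.043157 + 0.017971 = 1.2312.
F = −kT ln Z = −0.105 × ln(1.2312) = −0.105 × 0.20799 = -0.0218 eV.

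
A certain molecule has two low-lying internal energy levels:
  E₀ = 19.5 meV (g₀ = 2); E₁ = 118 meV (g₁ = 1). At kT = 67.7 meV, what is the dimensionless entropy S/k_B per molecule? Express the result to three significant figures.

0.956

Eᵢ/kT = 0.28804, 1.7430.
Z = Σ gᵢe^(−Eᵢ/kT) = 2·e^(−0.28804) + 1·e^(−1.7430) = 1.4995 + 0.17499 = 1.6745.
⟨E⟩ = Σ EᵢPᵢ = 29.793 meV.
S/k_B = ln Z + ⟨E⟩/kT = ln(1.6745) + 29.793/67.7 = 0.51551 + 0.44007 = 0.956.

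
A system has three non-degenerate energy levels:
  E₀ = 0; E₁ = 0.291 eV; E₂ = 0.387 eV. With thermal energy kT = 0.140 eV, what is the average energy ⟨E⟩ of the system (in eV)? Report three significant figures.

0.0512 eV

Eᵢ/kT = 0, 2.0786, 2.7643.
Z = Σ e^(−Eᵢ/kT) = e^(−0) + e^(−2.0786) + e^(−2.7643) = 1.0000 + 0.12511 + 0.063020 = 1.1881.
⟨E⟩ = Σ Eᵢ e^(−Eᵢ/kT) / Z = (0·1.0000 + 0.291·0.12511 + 0.387·0.063020) / 1.1881 = 0.0512 eV.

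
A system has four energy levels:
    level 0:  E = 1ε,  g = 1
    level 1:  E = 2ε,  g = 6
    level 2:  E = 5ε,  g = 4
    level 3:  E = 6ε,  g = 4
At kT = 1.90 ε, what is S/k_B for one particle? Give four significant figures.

2.357

Eᵢ/kT = 0.526316, 1.05263, 2.63158, 3.15789.
Z = Σ gᵢe^(−Eᵢ/kT) = 1·e^(−0.526316) + 6·e^(−1.05263) + 4·e^(−2.63158) + 4·e^(−3.15789) = 0.590777 + 2.09411 + 0.287859 + 0.170061 = 3.14281.
⟨E⟩ = Σ EᵢPᵢ = 2.30324 ε.
S/k_B = ln Z + ⟨E⟩/kT = ln(3.14281) + 2.30324/1.90 = 1.14512 + 1.21223 = 2.357.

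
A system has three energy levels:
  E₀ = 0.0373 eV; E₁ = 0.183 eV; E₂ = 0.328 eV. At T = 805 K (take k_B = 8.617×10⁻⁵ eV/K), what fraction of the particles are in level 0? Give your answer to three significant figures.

0.879

k_BT = 8.617×10⁻⁵ × 805 K = 0.069367 eV.
Eᵢ/kT = 0.53772, 2.6381, 4.7285.
Z = Σ e^(−Eᵢ/kT) = e^(−0.53772) + e^(−2.6381) + e^(−4.7285) = 0.58408 + 0.071497 + 0.0088397 = 0.66442.
P₀ = e^(−E₀/kT) / Z = 0.58408/0.66442 = 0.879.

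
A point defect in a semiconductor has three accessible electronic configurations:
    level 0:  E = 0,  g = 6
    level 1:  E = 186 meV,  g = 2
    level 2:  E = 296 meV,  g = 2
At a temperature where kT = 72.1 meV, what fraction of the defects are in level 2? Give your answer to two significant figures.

Eᵢ/kT = 0, 2.580, 4.105.
Z = Σ gᵢe^(−Eᵢ/kT) = 6·e^(−0) + 2·e^(−2.580) + 2·e^(−4.105) = 6.000 + 0.1515 + 0.03298 = 6.184.
P₂ = g₂ e^(−E₂/kT) / Z = 0.03298/6.184 = 0.0053.

0.0053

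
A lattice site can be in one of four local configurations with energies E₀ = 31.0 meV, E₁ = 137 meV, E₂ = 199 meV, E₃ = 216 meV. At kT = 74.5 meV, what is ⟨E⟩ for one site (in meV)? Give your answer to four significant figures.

Eᵢ/kT = 0.416107, 1.83893, 2.67114, 2.89933.
Z = Σ e^(−Eᵢ/kT) = e^(−0.416107) + e^(−1.83893) + e^(−2.67114) + e^(−2.89933) = 0.659610 + 0.158987 + 0.0691733 + 0.0550601 = 0.942830.
⟨E⟩ = Σ Eᵢ e^(−Eᵢ/kT) / Z = (31.0·0.659610 + 137·0.158987 + 199·0.0691733 + 216·0.0550601) / 0.942830 = 72.00 meV.

72.00 meV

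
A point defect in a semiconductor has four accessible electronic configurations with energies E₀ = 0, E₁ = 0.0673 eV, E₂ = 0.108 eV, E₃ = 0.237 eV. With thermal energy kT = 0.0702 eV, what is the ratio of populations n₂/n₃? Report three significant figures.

6.28

n₂/n₃ = exp[−(E₂−E₃)/kT] = exp(−(-0.129 eV)/(0.0702 eV)) = exp(1.8376) = 6.28.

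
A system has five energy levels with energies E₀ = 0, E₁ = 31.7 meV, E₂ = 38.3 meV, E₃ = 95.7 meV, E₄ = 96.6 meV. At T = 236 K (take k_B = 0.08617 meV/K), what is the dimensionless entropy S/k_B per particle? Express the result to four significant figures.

k_BT = 0.08617 × 236 K = 20.3361 meV.
Eᵢ/kT = 0, 1.55880, 1.88335, 4.70592, 4.75017.
Z = Σ e^(−Eᵢ/kT) = e^(−0) + e^(−1.55880) + e^(−1.88335) + e^(−4.70592) + e^(−4.75017) = 1.00000 + 0.210388 + 0.152080 + 0.00904159 + 0.00865022 = 1.38016.
⟨E⟩ = Σ EᵢPᵢ = 10.2849 meV.
S/k_B = ln Z + ⟨E⟩/kT = ln(1.38016) + 10.2849/20.3361 = 0.322199 + 0.505746 = 0.8279.

0.8279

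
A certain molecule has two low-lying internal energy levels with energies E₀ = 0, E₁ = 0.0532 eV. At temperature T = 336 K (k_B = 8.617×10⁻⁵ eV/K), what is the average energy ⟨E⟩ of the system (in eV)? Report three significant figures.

k_BT = 8.617×10⁻⁵ × 336 K = 0.028953 eV.
Eᵢ/kT = 0, 1.8375.
Z = Σ e^(−Eᵢ/kT) = e^(−0) + e^(−1.8375) = 1.0000 + 0.15921 = 1.1592.
⟨E⟩ = Σ Eᵢ e^(−Eᵢ/kT) / Z = (0·1.0000 + 0.0532·0.15921) / 1.1592 = 0.00731 eV.

0.00731 eV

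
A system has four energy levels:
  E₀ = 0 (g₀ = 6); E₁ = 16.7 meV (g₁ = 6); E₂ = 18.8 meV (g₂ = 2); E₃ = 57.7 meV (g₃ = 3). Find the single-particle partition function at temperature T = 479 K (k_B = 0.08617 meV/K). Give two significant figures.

k_BT = 0.08617 × 479 K = 41.28 meV.
Eᵢ/kT = 0, 0.4046, 0.4554, 1.398.
Z = Σ gᵢe^(−Eᵢ/kT) = 6·e^(−0) + 6·e^(−0.4046) + 2·e^(−0.4554) + 3·e^(−1.398) = 6.000 + 4.003 + 1.268 + 0.7413 = 12.01.

Z = 12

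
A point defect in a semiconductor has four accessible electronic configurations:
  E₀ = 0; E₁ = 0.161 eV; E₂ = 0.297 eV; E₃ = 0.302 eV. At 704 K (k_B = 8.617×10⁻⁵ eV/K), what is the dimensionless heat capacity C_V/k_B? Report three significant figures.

k_BT = 8.617×10⁻⁵ × 704 K = 0.060664 eV.
Eᵢ/kT = 0, 2.6540, 4.8958, 4.9782.
Z = Σ e^(−Eᵢ/kT) = e^(−0) + e^(−2.6540) + e^(−4.8958) + e^(−4.9782) = 1.0000 + 0.070369 + 0.0074779 + 0.0068864 = 1.0847.
⟨E⟩ = 0.014410 eV, ⟨E²⟩ = 0.0028687 eV².
C_V/k_B = (⟨E²⟩ − ⟨E⟩²)/(kT)² = (0.0028687 − 0.00020765)/0.0036801 = 0.723.

0.723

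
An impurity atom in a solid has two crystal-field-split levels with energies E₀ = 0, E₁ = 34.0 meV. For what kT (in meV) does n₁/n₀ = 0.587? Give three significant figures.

n₁/n₀ = exp[−(E₁−E₀)/kT] = 0.587.
⇒ (E₁−E₀)/kT = ln(1/0.587) = ln(1.7036) = 0.53274.
kT = 34.0 meV / 0.53274 = 63.8 meV.

63.8 meV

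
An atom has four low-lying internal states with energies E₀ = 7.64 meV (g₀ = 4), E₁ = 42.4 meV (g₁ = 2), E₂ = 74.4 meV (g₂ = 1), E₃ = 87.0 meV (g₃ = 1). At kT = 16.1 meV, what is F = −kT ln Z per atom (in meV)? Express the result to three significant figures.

-15.7 meV

Eᵢ/kT = 0.47453, 2.6335, 4.6211, 5.4037.
Z = Σ gᵢe^(−Eᵢ/kT) = 4·e^(−0.47453) + 2·e^(−2.6335) + 1·e^(−4.6211) + 1·e^(−5.4037) = 2.4887 + 0.14365 + 0.0098420 + 0.0044999 = 2.6467.
F = −kT ln Z = −16.1 × ln(2.6467) = −16.1 × 0.97331 = -15.7 meV.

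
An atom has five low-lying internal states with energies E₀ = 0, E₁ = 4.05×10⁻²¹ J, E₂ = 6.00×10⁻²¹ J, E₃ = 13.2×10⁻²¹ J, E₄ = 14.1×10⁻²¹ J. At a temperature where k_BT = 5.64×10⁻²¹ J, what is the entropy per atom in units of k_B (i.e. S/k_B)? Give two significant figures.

Eᵢ/kT = 0, 0.7181, 1.064, 2.340, 2.500.
Z = Σ e^(−Eᵢ/kT) = e^(−0) + e^(−0.7181) + e^(−1.064) + e^(−2.340) + e^(−2.500) = 1.000 + 0.4877 + 0.3451 + 0.09633 + 0.08208 = 2.011.
⟨E⟩ = Σ EᵢPᵢ = 3.220 ×10⁻²¹ J.
S/k_B = ln Z + ⟨E⟩/kT = ln(2.011) + 3.220/5.64 = 0.6986 + 0.5709 = 1.3.

1.3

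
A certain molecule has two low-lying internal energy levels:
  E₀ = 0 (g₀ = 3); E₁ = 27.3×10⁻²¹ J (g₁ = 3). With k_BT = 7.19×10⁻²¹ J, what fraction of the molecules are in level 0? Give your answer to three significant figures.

Eᵢ/kT = 0, 3.7969.
Z = Σ gᵢe^(−Eᵢ/kT) = 3·e^(−0) + 3·e^(−3.7969) = 3.0000 + 0.067321 = 3.0673.
P₀ = g₀ e^(−E₀/kT) / Z = 3.0000/3.0673 = 0.978.

0.978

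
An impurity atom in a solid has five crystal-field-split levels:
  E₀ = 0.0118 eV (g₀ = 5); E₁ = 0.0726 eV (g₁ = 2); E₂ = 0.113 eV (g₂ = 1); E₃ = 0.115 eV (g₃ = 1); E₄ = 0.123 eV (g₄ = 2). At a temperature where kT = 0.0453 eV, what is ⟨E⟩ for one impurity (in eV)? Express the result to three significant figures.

0.0240 eV

Eᵢ/kT = 0.26049, 1.6026, 2.4945, 2.5386, 2.7152.
Z = Σ gᵢe^(−Eᵢ/kT) = 5·e^(−0.26049) + 2·e^(−1.6026) + 1·e^(−2.4945) + 1·e^(−2.5386) + 2·e^(−2.7152) = 3.8534 + 0.40274 + 0.082538 + 0.078977 + 0.13238 = 4.5500.
⟨E⟩ = Σ Eᵢ gᵢe^(−Eᵢ/kT) / Z = (0.0118·3.8534 + 0.0726·0.40274 + 0.113·0.082538 + 0.115·0.078977 + 0.123·0.13238) / 4.5500 = 0.0240 eV.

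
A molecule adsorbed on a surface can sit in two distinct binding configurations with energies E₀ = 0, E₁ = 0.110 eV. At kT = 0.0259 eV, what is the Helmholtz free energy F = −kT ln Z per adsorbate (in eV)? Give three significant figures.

-0.000368 eV

Eᵢ/kT = 0, 4.2471.
Z = Σ e^(−Eᵢ/kT) = e^(−0) + e^(−4.2471) = 1.0000 + 0.014306 = 1.0143.
F = −kT ln Z = −0.0259 × ln(1.0143) = −0.0259 × 0.014199 = -0.000368 eV.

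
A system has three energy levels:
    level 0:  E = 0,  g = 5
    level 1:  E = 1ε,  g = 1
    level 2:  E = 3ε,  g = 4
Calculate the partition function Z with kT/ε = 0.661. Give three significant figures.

Eᵢ/kT = 0, 1.5129, 4.5386.
Z = Σ gᵢe^(−Eᵢ/kT) = 5·e^(−0) + 1·e^(−1.5129) + 4·e^(−4.5386) = 5.0000 + 0.22027 + 0.042753 = 5.2630.

Z = 5.26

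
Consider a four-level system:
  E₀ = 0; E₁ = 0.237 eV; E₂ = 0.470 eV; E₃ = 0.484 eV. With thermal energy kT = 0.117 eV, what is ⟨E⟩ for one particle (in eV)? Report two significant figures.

Eᵢ/kT = 0, 2.026, 4.017, 4.137.
Z = Σ e^(−Eᵢ/kT) = e^(−0) + e^(−2.026) + e^(−4.017) + e^(−4.137) = 1.000 + 0.1319 + 0.01801 + 0.01597 = 1.166.
⟨E⟩ = Σ Eᵢ e^(−Eᵢ/kT) / Z = (0·1.000 + 0.237·0.1319 + 0.470·0.01801 + 0.484·0.01597) / 1.166 = 0.041 eV.

0.041 eV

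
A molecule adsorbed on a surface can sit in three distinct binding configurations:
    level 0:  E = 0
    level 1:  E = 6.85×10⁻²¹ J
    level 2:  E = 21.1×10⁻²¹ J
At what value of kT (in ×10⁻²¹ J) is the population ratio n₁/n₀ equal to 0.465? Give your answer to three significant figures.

8.95 ×10⁻²¹ J

n₁/n₀ = exp[−(E₁−E₀)/kT] = 0.465.
⇒ (E₁−E₀)/kT = ln(1/0.465) = ln(2.1505) = 0.76570.
kT = 6.85 ×10⁻²¹ J / 0.76570 = 8.95 ×10⁻²¹ J.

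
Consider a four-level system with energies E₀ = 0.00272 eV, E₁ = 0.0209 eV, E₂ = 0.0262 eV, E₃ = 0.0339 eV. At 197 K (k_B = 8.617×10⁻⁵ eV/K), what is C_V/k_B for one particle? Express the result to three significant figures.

k_BT = 8.617×10⁻⁵ × 197 K = 0.016975 eV.
Eᵢ/kT = 0.16024, 1.2312, 1.5434, 1.9971.
Z = Σ e^(−Eᵢ/kT) = e^(−0.16024) + e^(−1.2312) + e^(−1.5434) + e^(−1.9971) = 0.85194 + 0.29194 + 0.21365 + 0.13573 = 1.4933.
⟨E⟩ = 0.012467 eV, ⟨E²⟩ = 0.00029228 eV².
C_V/k_B = (⟨E²⟩ − ⟨E⟩²)/(kT)² = (0.00029228 − 0.00015543)/0.00028815 = 0.475.

0.475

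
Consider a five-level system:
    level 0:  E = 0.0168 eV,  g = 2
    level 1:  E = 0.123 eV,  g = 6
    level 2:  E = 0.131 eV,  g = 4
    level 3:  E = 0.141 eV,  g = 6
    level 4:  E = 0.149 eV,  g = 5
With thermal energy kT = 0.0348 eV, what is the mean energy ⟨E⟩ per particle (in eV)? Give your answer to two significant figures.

0.047 eV

Eᵢ/kT = 0.4828, 3.534, 3.764, 4.052, 4.282.
Z = Σ gᵢe^(−Eᵢ/kT) = 2·e^(−0.4828) + 6·e^(−3.534) + 4·e^(−3.764) + 6·e^(−4.052) + 5·e^(−4.282) = 1.234 + 0.1751 + 0.09276 + 0.1043 + 0.06908 = 1.675.
⟨E⟩ = Σ Eᵢ gᵢe^(−Eᵢ/kT) / Z = (0.0168·1.234 + 0.123·0.1751 + 0.131·0.09276 + 0.141·0.1043 + 0.149·0.06908) / 1.675 = 0.047 eV.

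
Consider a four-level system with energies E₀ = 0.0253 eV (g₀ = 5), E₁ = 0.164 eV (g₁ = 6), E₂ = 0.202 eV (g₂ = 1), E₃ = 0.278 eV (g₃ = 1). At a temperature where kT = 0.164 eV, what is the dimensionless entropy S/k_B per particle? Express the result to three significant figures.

2.45

Eᵢ/kT = 0.15427, 1.0000, 1.2317, 1.6951.
Z = Σ gᵢe^(−Eᵢ/kT) = 5·e^(−0.15427) + 6·e^(−1.0000) + 1·e^(−1.2317) + 1·e^(−1.6951) = 4.2852 + 2.2073 + 0.29180 + 0.18358 = 6.9679.
⟨E⟩ = Σ EᵢPᵢ = 0.083295 eV.
S/k_B = ln Z + ⟨E⟩/kT = ln(6.9679) + 0.083295/0.164 = 1.9413 + 0.50790 = 2.45.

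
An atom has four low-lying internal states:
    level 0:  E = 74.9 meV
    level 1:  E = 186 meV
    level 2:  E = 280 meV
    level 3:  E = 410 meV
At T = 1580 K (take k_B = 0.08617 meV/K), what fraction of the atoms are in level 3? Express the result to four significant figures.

k_BT = 0.08617 × 1580 K = 136.149 meV.
Eᵢ/kT = 0.550133, 1.36615, 2.05657, 3.01141.
Z = Σ e^(−Eᵢ/kT) = e^(−0.550133) + e^(−1.36615) + e^(−2.05657) + e^(−3.01141) = 0.576873 + 0.255087 + 0.127892 + 0.0492222 = 1.00907.
P₃ = e^(−E₃/kT) / Z = 0.0492222/1.00907 = 0.04878.

0.04878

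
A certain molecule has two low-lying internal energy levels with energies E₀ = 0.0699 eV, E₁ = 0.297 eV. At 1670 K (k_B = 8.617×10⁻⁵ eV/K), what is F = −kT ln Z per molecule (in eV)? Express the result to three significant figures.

0.0429 eV

k_BT = 8.617×10⁻⁵ × 1670 K = 0.14390 eV.
Eᵢ/kT = 0.48575, 2.0639.
Z = Σ e^(−Eᵢ/kT) = e^(−0.48575) + e^(−2.0639) = 0.61524 + 0.12696 = 0.74220.
F = −kT ln Z = −0.14390 × ln(0.74220) = −0.14390 × -0.29814 = 0.0429 eV.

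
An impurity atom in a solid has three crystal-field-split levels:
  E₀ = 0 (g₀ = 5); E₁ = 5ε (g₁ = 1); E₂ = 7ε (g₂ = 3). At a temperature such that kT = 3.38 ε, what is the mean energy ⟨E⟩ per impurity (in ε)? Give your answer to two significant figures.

Eᵢ/kT = 0, 1.479, 2.071.
Z = Σ gᵢe^(−Eᵢ/kT) = 5·e^(−0) + 1·e^(−1.479) + 3·e^(−2.071) = 5.000 + 0.2279 + 0.3782 = 5.606.
⟨E⟩ = Σ Eᵢ gᵢe^(−Eᵢ/kT) / Z = (0·5.000 + 5·0.2279 + 7·0.3782) / 5.606 = 0.68 ε.

0.68 ε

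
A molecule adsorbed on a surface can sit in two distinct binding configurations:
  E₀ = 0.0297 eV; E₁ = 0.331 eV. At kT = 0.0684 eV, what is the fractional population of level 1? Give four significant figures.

0.01207

Eᵢ/kT = 0.434211, 4.83918.
Z = Σ e^(−Eᵢ/kT) = e^(−0.434211) + e^(−4.83918) = 0.647776 + 0.00791354 = 0.655690.
P₁ = e^(−E₁/kT) / Z = 0.00791354/0.655690 = 0.01207.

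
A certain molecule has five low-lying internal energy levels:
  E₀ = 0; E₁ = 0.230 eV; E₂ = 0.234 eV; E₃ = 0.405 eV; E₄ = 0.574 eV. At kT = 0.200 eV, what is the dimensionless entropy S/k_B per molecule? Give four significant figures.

Eᵢ/kT = 0, 1.15000, 1.17000, 2.02500, 2.87000.
Z = Σ e^(−Eᵢ/kT) = e^(−0) + e^(−1.15000) + e^(−1.17000) + e^(−2.02500) + e^(−2.87000) = 1.00000 + 0.316637 + 0.310367 + 0.131994 + 0.0566989 = 1.81570.
⟨E⟩ = Σ EᵢPᵢ = 0.127474 eV.
S/k_B = ln Z + ⟨E⟩/kT = ln(1.81570) + 0.127474/0.200 = 0.596471 + 0.637370 = 1.234.

1.234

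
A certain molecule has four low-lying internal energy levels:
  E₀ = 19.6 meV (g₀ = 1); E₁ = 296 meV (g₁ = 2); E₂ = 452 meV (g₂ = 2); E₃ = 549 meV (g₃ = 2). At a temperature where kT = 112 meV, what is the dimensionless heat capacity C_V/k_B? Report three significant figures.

1.38

Eᵢ/kT = 0.17500, 2.6429, 4.0357, 4.9018.
Z = Σ gᵢe^(−Eᵢ/kT) = 1·e^(−0.17500) + 2·e^(−2.6429) + 2·e^(−4.0357) + 2·e^(−4.9018) = 0.83946 + 0.14231 + 0.035347 + 0.014866 = 1.0320.
⟨E⟩ = 80.151 meV, ⟨E²⟩ = 23734 meV².
C_V/k_B = (⟨E²⟩ − ⟨E⟩²)/(kT)² = (23734 − 6424.2)/12544 = 1.38.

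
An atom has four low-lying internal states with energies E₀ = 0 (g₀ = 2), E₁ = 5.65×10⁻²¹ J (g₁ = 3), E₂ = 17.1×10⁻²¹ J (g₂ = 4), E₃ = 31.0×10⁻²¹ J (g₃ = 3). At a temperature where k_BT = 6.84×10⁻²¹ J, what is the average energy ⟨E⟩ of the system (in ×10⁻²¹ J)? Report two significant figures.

Eᵢ/kT = 0, 0.8260, 2.500, 4.532.
Z = Σ gᵢe^(−Eᵢ/kT) = 2·e^(−0) + 3·e^(−0.8260) + 4·e^(−2.500) + 3·e^(−4.532) = 2.000 + 1.313 + 0.3283 + 0.03228 = 3.674.
⟨E⟩ = Σ Eᵢ gᵢe^(−Eᵢ/kT) / Z = (0·2.000 + 5.65·1.313 + 17.1·0.3283 + 31.0·0.03228) / 3.674 = 3.8 ×10⁻²¹ J.

3.8 ×10⁻²¹ J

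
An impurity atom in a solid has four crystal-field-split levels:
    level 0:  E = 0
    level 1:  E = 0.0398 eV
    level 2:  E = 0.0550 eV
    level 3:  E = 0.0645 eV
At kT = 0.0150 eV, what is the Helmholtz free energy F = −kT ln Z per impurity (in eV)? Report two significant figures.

-0.0016 eV

Eᵢ/kT = 0, 2.653, 3.667, 4.300.
Z = Σ e^(−Eᵢ/kT) = e^(−0) + e^(−2.653) + e^(−3.667) + e^(−4.300) = 1.000 + 0.07044 + 0.02555 + 0.01357 = 1.110.
F = −kT ln Z = −0.0150 × ln(1.110) = −0.0150 × 0.1044 = -0.0016 eV.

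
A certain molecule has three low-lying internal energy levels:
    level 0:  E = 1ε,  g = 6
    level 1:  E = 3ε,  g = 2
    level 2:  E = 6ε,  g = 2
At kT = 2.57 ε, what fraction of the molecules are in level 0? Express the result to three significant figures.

0.833

Eᵢ/kT = 0.38911, 1.1673, 2.3346.
Z = Σ gᵢe^(−Eᵢ/kT) = 6·e^(−0.38911) + 2·e^(−1.1673) + 2·e^(−2.3346) = 4.0660 + 0.62241 + 0.19370 = 4.8821.
P₀ = g₀ e^(−E₀/kT) / Z = 4.0660/4.8821 = 0.833.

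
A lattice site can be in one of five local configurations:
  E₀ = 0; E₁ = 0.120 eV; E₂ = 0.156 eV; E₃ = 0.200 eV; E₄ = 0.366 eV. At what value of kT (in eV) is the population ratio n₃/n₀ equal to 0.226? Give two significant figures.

n₃/n₀ = exp[−(E₃−E₀)/kT] = 0.226.
⇒ (E₃−E₀)/kT = ln(1/0.226) = ln(4.425) = 1.487.
kT = 0.200 eV / 1.487 = 0.13 eV.

0.13 eV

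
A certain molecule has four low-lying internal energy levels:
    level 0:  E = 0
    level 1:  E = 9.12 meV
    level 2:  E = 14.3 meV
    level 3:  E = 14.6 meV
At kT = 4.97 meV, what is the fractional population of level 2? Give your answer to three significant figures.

0.0444

Eᵢ/kT = 0, 1.8350, 2.8773, 2.9376.
Z = Σ e^(−Eᵢ/kT) = e^(−0) + e^(−1.8350) + e^(−2.8773) + e^(−2.9376) = 1.0000 + 0.15961 + 0.056287 + 0.052993 = 1.2689.
P₂ = e^(−E₂/kT) / Z = 0.056287/1.2689 = 0.0444.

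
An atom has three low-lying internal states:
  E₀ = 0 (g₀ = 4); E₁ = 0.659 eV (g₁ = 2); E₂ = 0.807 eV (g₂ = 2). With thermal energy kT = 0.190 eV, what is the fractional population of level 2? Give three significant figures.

Eᵢ/kT = 0, 3.4684, 4.2474.
Z = Σ gᵢe^(−Eᵢ/kT) = 4·e^(−0) + 2·e^(−3.4684) + 2·e^(−4.2474) = 4.0000 + 0.062334 + 0.028603 = 4.0909.
P₂ = g₂ e^(−E₂/kT) / Z = 0.028603/4.0909 = 0.00699.

0.00699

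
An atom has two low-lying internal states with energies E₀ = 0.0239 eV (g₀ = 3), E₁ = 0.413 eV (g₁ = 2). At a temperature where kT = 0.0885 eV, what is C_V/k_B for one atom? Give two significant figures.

Eᵢ/kT = 0.2701, 4.667.
Z = Σ gᵢe^(−Eᵢ/kT) = 3·e^(−0.2701) + 2·e^(−4.667) = 2.290 + 0.01880 = 2.309.
⟨E⟩ = 0.02707 eV, ⟨E²⟩ = 0.001955 eV².
C_V/k_B = (⟨E²⟩ − ⟨E⟩²)/(kT)² = (0.001955 − 0.0007328)/0.007832 = 0.16.

0.16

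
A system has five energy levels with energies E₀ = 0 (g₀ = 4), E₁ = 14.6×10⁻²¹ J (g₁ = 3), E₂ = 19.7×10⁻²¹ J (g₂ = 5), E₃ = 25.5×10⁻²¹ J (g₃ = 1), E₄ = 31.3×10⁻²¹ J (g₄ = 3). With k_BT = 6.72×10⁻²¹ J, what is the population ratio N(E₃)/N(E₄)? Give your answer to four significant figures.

0.7902

n₃/n₄ = (g₃/g₄) exp[−(E₃−E₄)/kT] = (1/3) × exp(−(-5.8 ×10⁻²¹ J)/(6.72 ×10⁻²¹ J)) = (1/3) × exp(0.863095) = 0.7902.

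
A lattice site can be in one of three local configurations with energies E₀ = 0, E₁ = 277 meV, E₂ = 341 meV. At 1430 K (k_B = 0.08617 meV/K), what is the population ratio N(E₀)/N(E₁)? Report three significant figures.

k_BT = 0.08617 × 1430 K = 123.22 meV.
n₀/n₁ = exp[−(E₀−E₁)/kT] = exp(−(-277 meV)/(123.22 meV)) = exp(2.2480) = 9.47.

9.47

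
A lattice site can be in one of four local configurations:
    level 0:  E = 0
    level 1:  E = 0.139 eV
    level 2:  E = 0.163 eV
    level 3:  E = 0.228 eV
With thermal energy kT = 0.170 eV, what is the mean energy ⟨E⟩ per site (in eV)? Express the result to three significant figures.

0.0879 eV

Eᵢ/kT = 0, 0.81765, 0.95882, 1.3412.
Z = Σ e^(−Eᵢ/kT) = e^(−0) + e^(−0.81765) + e^(−0.95882) + e^(−1.3412) = 1.0000 + 0.44147 + 0.38334 + 0.26153 = 2.0863.
⟨E⟩ = Σ Eᵢ e^(−Eᵢ/kT) / Z = (0·1.0000 + 0.139·0.44147 + 0.163·0.38334 + 0.228·0.26153) / 2.0863 = 0.0879 eV.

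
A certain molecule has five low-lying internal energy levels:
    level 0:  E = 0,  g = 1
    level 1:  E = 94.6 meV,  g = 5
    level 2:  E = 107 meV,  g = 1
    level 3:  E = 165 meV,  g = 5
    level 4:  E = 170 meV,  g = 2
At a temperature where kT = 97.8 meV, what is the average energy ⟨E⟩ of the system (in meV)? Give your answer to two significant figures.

Eᵢ/kT = 0, 0.9673, 1.094, 1.687, 1.738.
Z = Σ gᵢe^(−Eᵢ/kT) = 1·e^(−0) + 5·e^(−0.9673) + 1·e^(−1.094) + 5·e^(−1.687) + 2·e^(−1.738) = 1.000 + 1.901 + 0.3349 + 0.9254 + 0.3517 = 4.513.
⟨E⟩ = Σ Eᵢ gᵢe^(−Eᵢ/kT) / Z = (0·1.000 + 94.6·1.901 + 107·0.3349 + 165·0.9254 + 170·0.3517) / 4.513 = 95 meV.

95 meV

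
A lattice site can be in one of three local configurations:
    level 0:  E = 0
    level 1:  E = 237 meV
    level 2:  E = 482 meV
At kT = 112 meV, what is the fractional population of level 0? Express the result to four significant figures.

Eᵢ/kT = 0, 2.11607, 4.30357.
Z = Σ e^(−Eᵢ/kT) = e^(−0) + e^(−2.11607) + e^(−4.30357) = 1.00000 + 0.120504 + 0.0135202 = 1.13402.
P₀ = e^(−E₀/kT) / Z = 1.00000/1.13402 = 0.8818.

0.8818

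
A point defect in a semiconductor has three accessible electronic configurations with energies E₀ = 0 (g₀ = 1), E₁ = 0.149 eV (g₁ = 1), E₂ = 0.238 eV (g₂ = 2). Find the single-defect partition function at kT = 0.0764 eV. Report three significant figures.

Z = 1.23

Eᵢ/kT = 0, 1.9503, 3.1152.
Z = Σ gᵢe^(−Eᵢ/kT) = 1·e^(−0) + 1·e^(−1.9503) + 2·e^(−3.1152) = 1.0000 + 0.14223 + 0.088739 = 1.2310.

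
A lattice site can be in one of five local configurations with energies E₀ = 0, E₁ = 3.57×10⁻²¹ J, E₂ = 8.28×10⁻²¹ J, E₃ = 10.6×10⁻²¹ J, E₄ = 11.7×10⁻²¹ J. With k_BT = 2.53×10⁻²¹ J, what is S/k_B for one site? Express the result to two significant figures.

0.71

Eᵢ/kT = 0, 1.411, 3.273, 4.190, 4.625.
Z = Σ e^(−Eᵢ/kT) = e^(−0) + e^(−1.411) + e^(−3.273) + e^(−4.190) + e^(−4.625) = 1.000 + 0.2439 + 0.03789 + 0.01515 + 0.009804 = 1.307.
⟨E⟩ = Σ EᵢPᵢ = 1.117 ×10⁻²¹ J.
S/k_B = ln Z + ⟨E⟩/kT = ln(1.307) + 1.117/2.53 = 0.2677 + 0.4415 = 0.71.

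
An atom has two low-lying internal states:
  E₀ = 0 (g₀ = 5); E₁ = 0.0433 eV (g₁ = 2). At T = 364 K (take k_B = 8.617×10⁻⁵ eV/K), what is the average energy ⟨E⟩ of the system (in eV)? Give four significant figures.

k_BT = 8.617×10⁻⁵ × 364 K = 0.0313659 eV.
Eᵢ/kT = 0, 1.38048.
Z = Σ gᵢe^(−Eᵢ/kT) = 5·e^(−0) + 2·e^(−1.38048) = 5.00000 + 0.502916 = 5.50292.
⟨E⟩ = Σ Eᵢ gᵢe^(−Eᵢ/kT) / Z = (0·5.00000 + 0.0433·0.502916) / 5.50292 = 0.003957 eV.

0.003957 eV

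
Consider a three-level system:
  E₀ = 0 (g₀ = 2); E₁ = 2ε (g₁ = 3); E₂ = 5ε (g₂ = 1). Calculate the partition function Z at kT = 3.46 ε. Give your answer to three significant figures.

Eᵢ/kT = 0, 0.57803, 1.4451.
Z = Σ gᵢe^(−Eᵢ/kT) = 2·e^(−0) + 3·e^(−0.57803) + 1·e^(−1.4451) = 2.0000 + 1.6830 + 0.23572 = 3.9187.

Z = 3.92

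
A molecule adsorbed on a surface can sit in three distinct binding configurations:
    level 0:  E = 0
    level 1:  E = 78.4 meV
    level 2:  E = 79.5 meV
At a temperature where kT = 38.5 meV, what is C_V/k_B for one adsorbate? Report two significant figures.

Eᵢ/kT = 0, 2.036, 2.065.
Z = Σ e^(−Eᵢ/kT) = e^(−0) + e^(−2.036) + e^(−2.065) = 1.000 + 0.1305 + 0.1268 = 1.257.
⟨E⟩ = 16.16 meV, ⟨E²⟩ = 1276 meV².
C_V/k_B = (⟨E²⟩ − ⟨E⟩²)/(kT)² = (1276 − 261.1)/1482 = 0.68.

0.68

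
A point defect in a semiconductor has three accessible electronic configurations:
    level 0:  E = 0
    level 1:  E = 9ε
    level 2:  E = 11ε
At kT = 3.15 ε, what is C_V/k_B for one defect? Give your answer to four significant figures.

Eᵢ/kT = 0, 2.85714, 3.49206.
Z = Σ e^(−Eᵢ/kT) = e^(−0) + e^(−2.85714) + e^(−3.49206) = 1.00000 + 0.0574328 + 0.0304381 = 1.08787.
⟨E⟩ = 0.782919 ε, ⟨E²⟩ = 7.66182 ε².
C_V/k_B = (⟨E²⟩ − ⟨E⟩²)/(kT)² = (7.66182 − 0.612962)/9.92250 = 0.7104.

0.7104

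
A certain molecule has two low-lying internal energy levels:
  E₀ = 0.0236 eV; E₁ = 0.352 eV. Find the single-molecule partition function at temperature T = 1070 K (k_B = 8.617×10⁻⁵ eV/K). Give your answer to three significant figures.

Z = 0.796

k_BT = 8.617×10⁻⁵ × 1070 K = 0.092202 eV.
Eᵢ/kT = 0.25596, 3.8177.
Z = Σ e^(−Eᵢ/kT) = e^(−0.25596) + e^(−3.8177) = 0.77417 + 0.021978 = 0.79615.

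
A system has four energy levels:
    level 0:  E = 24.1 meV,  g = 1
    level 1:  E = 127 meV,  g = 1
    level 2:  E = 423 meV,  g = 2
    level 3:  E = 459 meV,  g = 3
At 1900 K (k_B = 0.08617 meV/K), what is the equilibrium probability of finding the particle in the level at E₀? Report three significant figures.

0.521

k_BT = 0.08617 × 1900 K = 163.72 meV.
Eᵢ/kT = 0.14720, 0.77571, 2.5837, 2.8036.
Z = Σ gᵢe^(−Eᵢ/kT) = 1·e^(−0.14720) + 1·e^(−0.77571) + 2·e^(−2.5837) + 3·e^(−2.8036) = 0.86312 + 0.46038 + 0.15099 + 0.18177 = 1.6563.
P₀ = g₀ e^(−E₀/kT) / Z = 0.86312/1.6563 = 0.521.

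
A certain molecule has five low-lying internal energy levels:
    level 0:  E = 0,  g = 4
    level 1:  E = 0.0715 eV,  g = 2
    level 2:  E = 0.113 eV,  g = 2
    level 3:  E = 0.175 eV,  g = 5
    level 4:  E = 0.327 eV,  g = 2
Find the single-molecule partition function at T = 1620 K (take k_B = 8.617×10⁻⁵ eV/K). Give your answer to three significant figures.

Z = 7.71

k_BT = 8.617×10⁻⁵ × 1620 K = 0.13960 eV.
Eᵢ/kT = 0, 0.51218, 0.80946, 1.2536, 2.3424.
Z = Σ gᵢe^(−Eᵢ/kT) = 4·e^(−0) + 2·e^(−0.51218) + 2·e^(−0.80946) + 5·e^(−1.2536) + 2·e^(−2.3424) = 4.0000 + 1.1984 + 0.89020 + 1.4274 + 0.19219 = 7.7082.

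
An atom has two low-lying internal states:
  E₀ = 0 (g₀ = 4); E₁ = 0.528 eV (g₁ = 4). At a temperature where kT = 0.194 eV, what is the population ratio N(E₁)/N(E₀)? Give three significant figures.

0.0658

n₁/n₀ = (g₁/g₀) exp[−(E₁−E₀)/kT] = (4/4) × exp(−(0.528 eV)/(0.194 eV)) = (4/4) × exp(-2.7216) = 0.0658.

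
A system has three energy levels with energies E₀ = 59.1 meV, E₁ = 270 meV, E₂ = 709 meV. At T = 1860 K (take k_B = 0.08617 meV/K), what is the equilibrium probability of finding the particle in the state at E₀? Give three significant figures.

k_BT = 0.08617 × 1860 K = 160.28 meV.
Eᵢ/kT = 0.36873, 1.6846, 4.4235.
Z = Σ e^(−Eᵢ/kT) = e^(−0.36873) + e^(−1.6846) + e^(−4.4235) = 0.69161 + 0.18552 + 0.011992 = 0.88912.
P₀ = e^(−E₀/kT) / Z = 0.69161/0.88912 = 0.778.

0.778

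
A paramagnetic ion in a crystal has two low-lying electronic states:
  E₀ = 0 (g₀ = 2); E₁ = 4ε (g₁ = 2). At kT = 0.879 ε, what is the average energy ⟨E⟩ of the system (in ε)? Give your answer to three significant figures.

0.0418 ε

Eᵢ/kT = 0, 4.5506.
Z = Σ gᵢe^(−Eᵢ/kT) = 2·e^(−0) + 2·e^(−4.5506) = 2.0000 + 0.021122 = 2.0211.
⟨E⟩ = Σ Eᵢ gᵢe^(−Eᵢ/kT) / Z = (0·2.0000 + 4·0.021122) / 2.0211 = 0.0418 ε.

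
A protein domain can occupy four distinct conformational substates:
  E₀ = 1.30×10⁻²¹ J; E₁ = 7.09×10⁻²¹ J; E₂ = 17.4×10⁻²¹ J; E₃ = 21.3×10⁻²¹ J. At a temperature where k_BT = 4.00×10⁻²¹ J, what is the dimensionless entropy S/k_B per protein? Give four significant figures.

Eᵢ/kT = 0.325000, 1.77250, 4.35000, 5.32500.
Z = Σ e^(−Eᵢ/kT) = e^(−0.325000) + e^(−1.77250) + e^(−4.35000) + e^(−5.32500) = 0.722527 + 0.169908 + 0.0129068 + 0.00486835 = 0.910210.
⟨E⟩ = Σ EᵢPᵢ = 2.71608 ×10⁻²¹ J.
S/k_B = ln Z + ⟨E⟩/kT = ln(0.910210) + 2.71608/4.00 = -0.0940799 + 0.679020 = 0.5849.

0.5849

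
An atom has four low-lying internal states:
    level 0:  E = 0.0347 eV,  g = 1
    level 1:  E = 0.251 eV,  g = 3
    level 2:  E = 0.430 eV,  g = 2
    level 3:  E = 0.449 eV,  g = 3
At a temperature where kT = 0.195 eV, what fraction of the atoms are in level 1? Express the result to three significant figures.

0.379

Eᵢ/kT = 0.17795, 1.2872, 2.2051, 2.3026.
Z = Σ gᵢe^(−Eᵢ/kT) = 1·e^(−0.17795) + 3·e^(−1.2872) + 2·e^(−2.2051) + 3·e^(−2.3026) = 0.83698 + 0.82813 + 0.22048 + 0.30000 = 2.1856.
P₁ = g₁ e^(−E₁/kT) / Z = 0.82813/2.1856 = 0.379.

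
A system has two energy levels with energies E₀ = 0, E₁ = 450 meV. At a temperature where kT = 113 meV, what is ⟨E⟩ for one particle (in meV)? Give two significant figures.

Eᵢ/kT = 0, 3.982.
Z = Σ e^(−Eᵢ/kT) = e^(−0) + e^(−3.982) = 1.000 + 0.01865 = 1.019.
⟨E⟩ = Σ Eᵢ e^(−Eᵢ/kT) / Z = (0·1.000 + 450·0.01865) / 1.019 = 8.2 meV.

8.2 meV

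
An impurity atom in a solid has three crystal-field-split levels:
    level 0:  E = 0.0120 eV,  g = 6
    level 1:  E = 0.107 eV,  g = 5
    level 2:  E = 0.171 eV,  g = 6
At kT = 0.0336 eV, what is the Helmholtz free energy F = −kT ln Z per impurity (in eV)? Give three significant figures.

-0.0501 eV

Eᵢ/kT = 0.35714, 3.1845, 5.0893.
Z = Σ gᵢe^(−Eᵢ/kT) = 6·e^(−0.35714) + 5·e^(−3.1845) + 6·e^(−5.0893) = 4.1980 + 0.20699 + 0.036974 = 4.4420.
F = −kT ln Z = −0.0336 × ln(4.4420) = −0.0336 × 1.4911 = -0.0501 eV.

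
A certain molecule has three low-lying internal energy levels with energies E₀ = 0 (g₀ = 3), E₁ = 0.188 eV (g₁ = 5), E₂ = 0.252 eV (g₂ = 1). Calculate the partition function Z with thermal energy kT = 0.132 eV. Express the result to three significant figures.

Eᵢ/kT = 0, 1.4242, 1.9091.
Z = Σ gᵢe^(−Eᵢ/kT) = 3·e^(−0) + 5·e^(−1.4242) + 1·e^(−1.9091) = 3.0000 + 1.2035 + 0.14821 = 4.3517.

Z = 4.35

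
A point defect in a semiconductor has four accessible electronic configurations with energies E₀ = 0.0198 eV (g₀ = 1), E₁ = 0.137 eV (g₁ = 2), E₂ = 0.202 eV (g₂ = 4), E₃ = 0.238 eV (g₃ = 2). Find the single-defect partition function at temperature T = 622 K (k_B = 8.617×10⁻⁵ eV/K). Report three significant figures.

Z = 0.962

k_BT = 8.617×10⁻⁵ × 622 K = 0.053598 eV.
Eᵢ/kT = 0.36942, 2.5561, 3.7688, 4.4405.
Z = Σ gᵢe^(−Eᵢ/kT) = 1·e^(−0.36942) + 2·e^(−2.5561) + 4·e^(−3.7688) + 2·e^(−4.4405) = 0.69114 + 0.15521 + 0.092319 + 0.023580 = 0.96225.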